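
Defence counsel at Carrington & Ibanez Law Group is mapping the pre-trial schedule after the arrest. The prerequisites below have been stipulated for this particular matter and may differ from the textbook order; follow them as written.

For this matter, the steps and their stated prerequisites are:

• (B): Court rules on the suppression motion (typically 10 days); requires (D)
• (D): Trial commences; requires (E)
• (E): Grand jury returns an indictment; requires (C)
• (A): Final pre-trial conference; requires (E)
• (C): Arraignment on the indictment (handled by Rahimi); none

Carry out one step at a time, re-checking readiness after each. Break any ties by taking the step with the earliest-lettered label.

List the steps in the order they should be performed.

Only (C) has no prerequisites, so it is first.
That leaves (E) as the only ready step → (E).
(A) and (D) are both available; (A) has the earlier label → (A).
(D) needed (E), now all done → (D).
Next only (B) has its prerequisites met → (B).

(C), (E), (A), (D), (B)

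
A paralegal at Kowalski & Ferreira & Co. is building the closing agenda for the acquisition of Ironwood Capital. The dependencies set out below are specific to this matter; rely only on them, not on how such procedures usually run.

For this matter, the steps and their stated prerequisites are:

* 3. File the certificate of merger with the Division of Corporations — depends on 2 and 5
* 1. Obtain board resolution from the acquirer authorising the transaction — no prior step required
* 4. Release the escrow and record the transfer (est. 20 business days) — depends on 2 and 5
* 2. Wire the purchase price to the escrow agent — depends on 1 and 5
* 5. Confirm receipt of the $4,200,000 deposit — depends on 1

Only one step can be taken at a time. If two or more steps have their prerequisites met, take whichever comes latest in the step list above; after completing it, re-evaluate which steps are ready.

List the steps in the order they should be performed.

1 has no prerequisites → 1 first.
Next only 5 has its prerequisites met → 5.
Next only 2 has its prerequisites met → 2.
Now 4 and 3 have their prerequisites met. 4 is listed later, so 4 next.
3 needed 5 and 2, now all done → 3.

1 5 2 4 3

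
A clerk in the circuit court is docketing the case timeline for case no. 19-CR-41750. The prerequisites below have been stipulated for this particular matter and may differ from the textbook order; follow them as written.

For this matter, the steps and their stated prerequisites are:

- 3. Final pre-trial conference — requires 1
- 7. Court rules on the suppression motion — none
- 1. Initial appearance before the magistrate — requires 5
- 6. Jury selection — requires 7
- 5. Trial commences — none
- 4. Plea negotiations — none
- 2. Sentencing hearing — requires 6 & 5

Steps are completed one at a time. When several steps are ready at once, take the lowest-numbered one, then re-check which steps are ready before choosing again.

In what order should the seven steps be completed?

4, 5 and 7 have no prerequisites; 4 has the earlier label, so 4 is first.
5 and 7 are both available; 5 has the earlier label → 5.
Ready: 1 and 7. 1 has the earlier label → 1.
Now 3 and 7 have their prerequisites met. 3 has the earlier label, so 3 next.
7 is the only step now ready → 7.
6 is the only step now ready → 6.
That leaves 2 as the only ready step → 2.

4 5 1 3 7 6 2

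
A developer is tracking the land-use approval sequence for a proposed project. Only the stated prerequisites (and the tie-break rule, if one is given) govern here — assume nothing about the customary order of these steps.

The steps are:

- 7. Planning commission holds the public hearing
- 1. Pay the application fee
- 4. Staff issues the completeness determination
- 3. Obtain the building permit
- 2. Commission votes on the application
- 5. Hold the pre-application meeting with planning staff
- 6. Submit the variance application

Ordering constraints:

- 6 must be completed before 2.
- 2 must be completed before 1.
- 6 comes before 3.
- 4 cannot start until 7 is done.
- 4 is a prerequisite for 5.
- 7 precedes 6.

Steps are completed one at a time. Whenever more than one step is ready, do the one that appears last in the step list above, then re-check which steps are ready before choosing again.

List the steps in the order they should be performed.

7, 6, 2, 3, 4, 5, 1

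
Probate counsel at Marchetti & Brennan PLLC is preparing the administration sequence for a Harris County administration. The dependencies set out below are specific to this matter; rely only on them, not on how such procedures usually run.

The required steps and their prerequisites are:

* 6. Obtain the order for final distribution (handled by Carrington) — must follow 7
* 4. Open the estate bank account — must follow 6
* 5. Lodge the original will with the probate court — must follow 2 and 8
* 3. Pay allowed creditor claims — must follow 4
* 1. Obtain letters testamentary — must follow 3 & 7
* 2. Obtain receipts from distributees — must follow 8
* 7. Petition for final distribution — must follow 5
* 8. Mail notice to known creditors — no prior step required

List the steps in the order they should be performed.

Only 8 has no prerequisites, so it is first.
That leaves 2 as the only ready step → 2.
5 needed 2 and 8, now all done → 5.
7 is the only step now ready → 7.
Next only 6 has its prerequisites met → 6.
4 is the only step now ready → 4.
3 is the only step now ready → 3.
That leaves 1 as the only ready step → 1.

8 → 2 → 5 → 7 → 6 → 4 → 3 → 1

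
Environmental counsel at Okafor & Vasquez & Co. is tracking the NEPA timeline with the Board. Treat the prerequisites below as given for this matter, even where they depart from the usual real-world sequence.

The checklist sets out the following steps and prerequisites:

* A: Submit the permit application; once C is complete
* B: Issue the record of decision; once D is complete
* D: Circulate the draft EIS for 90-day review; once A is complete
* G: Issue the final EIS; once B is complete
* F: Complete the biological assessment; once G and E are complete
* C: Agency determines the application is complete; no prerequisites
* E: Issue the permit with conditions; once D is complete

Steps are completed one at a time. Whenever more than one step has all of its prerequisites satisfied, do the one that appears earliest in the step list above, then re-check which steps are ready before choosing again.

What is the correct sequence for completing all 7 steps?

C A D B G E F

Only C has no prerequisites, so it is first.
Next only A has its prerequisites met → A.
D is the only step now ready → D.
Now B and E have their prerequisites met. B is listed earlier, so B next.
Ready: G and E. G is listed earlier → G.
E is the only step now ready → E.
F needed G and E, now all done → F.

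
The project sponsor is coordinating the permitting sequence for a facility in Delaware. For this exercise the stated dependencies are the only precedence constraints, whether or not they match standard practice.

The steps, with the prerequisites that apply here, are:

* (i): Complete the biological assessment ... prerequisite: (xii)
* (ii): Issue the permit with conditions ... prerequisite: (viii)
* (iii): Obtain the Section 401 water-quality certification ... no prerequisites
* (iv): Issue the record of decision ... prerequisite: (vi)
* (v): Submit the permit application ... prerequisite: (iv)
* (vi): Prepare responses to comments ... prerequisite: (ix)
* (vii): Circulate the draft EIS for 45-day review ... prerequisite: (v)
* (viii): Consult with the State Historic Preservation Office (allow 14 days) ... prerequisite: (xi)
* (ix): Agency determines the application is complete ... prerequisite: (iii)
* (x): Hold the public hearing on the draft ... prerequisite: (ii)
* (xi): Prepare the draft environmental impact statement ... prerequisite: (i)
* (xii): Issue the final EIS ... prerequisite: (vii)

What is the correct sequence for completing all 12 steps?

(iii), (ix), (vi), (iv), (v), (vii), (xii), (i), (xi), (viii), (ii), (x)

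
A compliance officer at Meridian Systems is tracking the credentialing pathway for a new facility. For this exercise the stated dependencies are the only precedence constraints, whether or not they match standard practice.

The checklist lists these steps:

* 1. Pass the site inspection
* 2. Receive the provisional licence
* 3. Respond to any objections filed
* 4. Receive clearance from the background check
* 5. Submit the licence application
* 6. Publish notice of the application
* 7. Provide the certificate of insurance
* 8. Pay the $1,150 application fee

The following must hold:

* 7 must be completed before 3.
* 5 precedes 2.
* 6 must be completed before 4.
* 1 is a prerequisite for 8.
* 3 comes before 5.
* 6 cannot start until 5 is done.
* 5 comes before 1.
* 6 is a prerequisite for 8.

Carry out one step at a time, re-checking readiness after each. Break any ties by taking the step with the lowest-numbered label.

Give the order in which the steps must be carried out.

7 is the only step with nothing outstanding, so it goes first.
3 needed 7, now all done → 3.
5 needed 3, now all done → 5.
1, 2 and 6 are all available; 1 has the earlier label → 1.
2 and 6 are both available; 2 has the earlier label → 2.
That leaves 6 as the only ready step → 6.
Now 4 and 8 have their prerequisites met. 4 has the earlier label, so 4 next.
8 is the only step now ready → 8.

7, 3, 5, 1, 2, 6, 4, 8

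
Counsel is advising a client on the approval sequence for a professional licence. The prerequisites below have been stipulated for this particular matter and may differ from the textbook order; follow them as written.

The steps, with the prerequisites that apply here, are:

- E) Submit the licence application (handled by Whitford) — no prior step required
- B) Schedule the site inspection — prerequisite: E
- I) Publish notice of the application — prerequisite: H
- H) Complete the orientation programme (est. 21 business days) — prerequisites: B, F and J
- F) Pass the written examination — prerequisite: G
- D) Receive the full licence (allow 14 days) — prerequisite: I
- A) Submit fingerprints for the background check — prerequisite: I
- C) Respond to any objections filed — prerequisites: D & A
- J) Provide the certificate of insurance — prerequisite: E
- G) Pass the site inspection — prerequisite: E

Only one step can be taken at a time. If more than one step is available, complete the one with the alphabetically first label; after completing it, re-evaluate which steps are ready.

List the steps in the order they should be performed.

Only E has no prerequisites, so it is first.
Now B, G and J have their prerequisites met. B has the earlier label, so B next.
G and J are both available; G has the earlier label → G.
Now F and J have their prerequisites met. F has the earlier label, so F next.
Next only J has its prerequisites met → J.
That leaves H as the only ready step → H.
I needed H, now all done → I.
Ready: A and D. A has the earlier label → A.
D needed I, now all done → D.
Next only C has its prerequisites met → C.

E, B, G, F, J, H, I, A, D, C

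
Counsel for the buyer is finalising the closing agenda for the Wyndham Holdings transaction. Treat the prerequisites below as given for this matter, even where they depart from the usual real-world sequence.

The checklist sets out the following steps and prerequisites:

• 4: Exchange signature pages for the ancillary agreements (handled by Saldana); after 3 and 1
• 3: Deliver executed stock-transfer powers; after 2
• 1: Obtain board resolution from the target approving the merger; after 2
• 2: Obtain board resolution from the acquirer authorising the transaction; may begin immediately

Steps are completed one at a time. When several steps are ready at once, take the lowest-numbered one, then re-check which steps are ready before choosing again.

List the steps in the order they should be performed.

2 is the only step with nothing outstanding, so it goes first.
Now 1 and 3 have their prerequisites met. 1 has the earlier label, so 1 next.
That leaves 3 as the only ready step → 3.
Next only 4 has its prerequisites met → 4.

2, 1, 3, 4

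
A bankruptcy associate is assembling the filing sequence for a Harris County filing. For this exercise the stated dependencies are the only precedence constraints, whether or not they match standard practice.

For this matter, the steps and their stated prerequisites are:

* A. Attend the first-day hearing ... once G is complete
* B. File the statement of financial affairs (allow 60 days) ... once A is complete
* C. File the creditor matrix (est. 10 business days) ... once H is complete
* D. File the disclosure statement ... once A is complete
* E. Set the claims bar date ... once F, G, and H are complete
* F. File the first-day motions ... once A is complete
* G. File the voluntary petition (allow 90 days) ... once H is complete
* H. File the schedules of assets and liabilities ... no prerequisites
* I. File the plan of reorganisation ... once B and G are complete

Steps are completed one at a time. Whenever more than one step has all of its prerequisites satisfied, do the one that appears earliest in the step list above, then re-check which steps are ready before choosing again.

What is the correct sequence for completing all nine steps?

H C G A B D F E I

Only H has no prerequisites, so it is first.
C and G are both available; C is listed earlier → C.
G is the only step now ready → G.
A needed G, now all done → A.
Ready: B, D and F. B is listed earlier → B.
I now also ready, so the ready set is {D, F, I}; D is listed earlier → D.
Ready: F and I. F is listed earlier → F.
E now also ready, so the ready set is {E, I}; E is listed earlier → E.
That leaves I as the only ready step → I.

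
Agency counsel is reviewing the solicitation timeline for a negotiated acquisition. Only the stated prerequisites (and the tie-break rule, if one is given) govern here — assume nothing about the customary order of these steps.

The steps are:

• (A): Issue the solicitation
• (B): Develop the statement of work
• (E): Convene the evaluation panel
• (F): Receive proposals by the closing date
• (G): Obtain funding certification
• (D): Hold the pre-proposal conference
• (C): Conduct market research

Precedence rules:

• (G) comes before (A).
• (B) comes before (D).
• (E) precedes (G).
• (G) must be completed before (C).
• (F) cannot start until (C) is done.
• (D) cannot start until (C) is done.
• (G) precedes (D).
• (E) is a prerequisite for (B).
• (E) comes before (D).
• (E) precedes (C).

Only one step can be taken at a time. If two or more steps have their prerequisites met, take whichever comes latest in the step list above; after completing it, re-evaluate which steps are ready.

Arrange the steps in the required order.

(E) → (G) → (C) → (F) → (B) → (D) → (A)

(E) has no prerequisites → (E) first.
(G) and (B) are both available; (G) is listed later → (G).
Ready: (C), (B) and (A). (C) is listed later → (C).
(F) now also ready, so the ready set is {(F), (B), (A)}; (F) is listed later → (F).
Ready: (B) and (A). (B) is listed later → (B).
(D) now also ready, so the ready set is {(D), (A)}; (D) is listed later → (D).
(A) needed (G), now all done → (A).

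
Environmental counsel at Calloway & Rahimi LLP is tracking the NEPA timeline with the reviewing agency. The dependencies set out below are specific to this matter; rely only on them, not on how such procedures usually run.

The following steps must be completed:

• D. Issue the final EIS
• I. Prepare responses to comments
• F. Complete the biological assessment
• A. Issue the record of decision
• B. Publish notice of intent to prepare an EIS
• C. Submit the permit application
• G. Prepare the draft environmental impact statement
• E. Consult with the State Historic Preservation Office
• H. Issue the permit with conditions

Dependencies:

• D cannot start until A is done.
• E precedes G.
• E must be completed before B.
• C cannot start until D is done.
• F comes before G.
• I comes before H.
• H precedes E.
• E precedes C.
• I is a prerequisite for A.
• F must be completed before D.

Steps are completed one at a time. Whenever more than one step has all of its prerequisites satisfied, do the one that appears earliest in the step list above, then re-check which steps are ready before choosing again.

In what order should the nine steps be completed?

I, F, A, D, H, E, B, C, G

Nothing is required for I and F. I is listed earlier → I first.
Now F, A and H have their prerequisites met. F is listed earlier, so F next.
Now A and H have their prerequisites met. A is listed earlier, so A next.
D and H are both available; D is listed earlier → D.
H needed I, now all done → H.
Next only E has its prerequisites met → E.
B, C and G are all available; B is listed earlier → B.
Now C and G have their prerequisites met. C is listed earlier, so C next.
That leaves G as the only ready step → G.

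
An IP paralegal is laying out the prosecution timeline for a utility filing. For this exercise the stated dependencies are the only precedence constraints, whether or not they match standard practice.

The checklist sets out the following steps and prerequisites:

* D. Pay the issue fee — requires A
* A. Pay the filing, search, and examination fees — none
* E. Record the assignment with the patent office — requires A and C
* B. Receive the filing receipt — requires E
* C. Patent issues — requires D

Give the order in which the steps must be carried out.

A → D → C → E → B

A has no prerequisites → A first.
D needed A, now all done → D.
C needed D, now all done → C.
That leaves E as the only ready step → E.
B needed E, now all done → B.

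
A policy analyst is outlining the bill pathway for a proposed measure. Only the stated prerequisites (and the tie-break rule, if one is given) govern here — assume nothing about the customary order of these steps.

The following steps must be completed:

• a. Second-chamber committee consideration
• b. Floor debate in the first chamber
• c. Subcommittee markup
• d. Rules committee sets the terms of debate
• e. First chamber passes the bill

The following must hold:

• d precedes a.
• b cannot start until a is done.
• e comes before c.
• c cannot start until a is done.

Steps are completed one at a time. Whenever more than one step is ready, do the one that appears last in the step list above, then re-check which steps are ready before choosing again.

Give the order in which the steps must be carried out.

e, d, a, c, b

Nothing is required for e and d. e is listed later → e first.
d is the only step now ready → d.
a needed d, now all done → a.
c and b are both available; c is listed later → c.
That leaves b as the only ready step → b.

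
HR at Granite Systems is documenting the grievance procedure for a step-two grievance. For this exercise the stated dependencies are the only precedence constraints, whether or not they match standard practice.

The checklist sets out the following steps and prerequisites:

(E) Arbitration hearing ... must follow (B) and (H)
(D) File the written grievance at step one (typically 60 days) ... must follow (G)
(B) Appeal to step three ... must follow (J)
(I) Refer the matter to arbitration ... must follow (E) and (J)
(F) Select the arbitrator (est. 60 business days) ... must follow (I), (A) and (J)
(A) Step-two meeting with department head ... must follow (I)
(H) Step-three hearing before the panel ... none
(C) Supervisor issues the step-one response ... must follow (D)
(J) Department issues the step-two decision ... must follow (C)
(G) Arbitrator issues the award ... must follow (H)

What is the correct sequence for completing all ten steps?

(H) is the only step with nothing outstanding, so it goes first.
(G) needed (H), now all done → (G).
That leaves (D) as the only ready step → (D).
(C) is the only step now ready → (C).
Next only (J) has its prerequisites met → (J).
(B) is the only step now ready → (B).
That leaves (E) as the only ready step → (E).
That leaves (I) as the only ready step → (I).
That leaves (A) as the only ready step → (A).
(F) needed (I), (A) and (J), now all done → (F).

(H) (G) (D) (C) (J) (B) (E) (I) (A) (F)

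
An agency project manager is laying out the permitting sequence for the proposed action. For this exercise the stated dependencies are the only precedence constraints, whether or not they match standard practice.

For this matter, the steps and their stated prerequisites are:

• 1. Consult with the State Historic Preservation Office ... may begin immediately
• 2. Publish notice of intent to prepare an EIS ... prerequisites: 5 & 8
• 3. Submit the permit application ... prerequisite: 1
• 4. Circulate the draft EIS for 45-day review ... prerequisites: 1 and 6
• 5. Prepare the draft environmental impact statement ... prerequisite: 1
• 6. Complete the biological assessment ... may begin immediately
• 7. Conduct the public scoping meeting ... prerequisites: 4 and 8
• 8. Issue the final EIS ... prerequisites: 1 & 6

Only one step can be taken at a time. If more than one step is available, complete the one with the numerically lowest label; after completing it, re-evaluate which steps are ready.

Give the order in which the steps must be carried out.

1 3 5 6 4 8 2 7

Nothing is required for 1 and 6. 1 has the earlier label → 1 first.
3 and 5 now also ready, so the ready set is {3, 5, 6}; 3 has the earlier label → 3.
5 and 6 are both available; 5 has the earlier label → 5.
That leaves 6 as the only ready step → 6.
Ready: 4 and 8. 4 has the earlier label → 4.
8 needed 1 and 6, now all done → 8.
2 and 7 are both available; 2 has the earlier label → 2.
7 needed 4 and 8, now all done → 7.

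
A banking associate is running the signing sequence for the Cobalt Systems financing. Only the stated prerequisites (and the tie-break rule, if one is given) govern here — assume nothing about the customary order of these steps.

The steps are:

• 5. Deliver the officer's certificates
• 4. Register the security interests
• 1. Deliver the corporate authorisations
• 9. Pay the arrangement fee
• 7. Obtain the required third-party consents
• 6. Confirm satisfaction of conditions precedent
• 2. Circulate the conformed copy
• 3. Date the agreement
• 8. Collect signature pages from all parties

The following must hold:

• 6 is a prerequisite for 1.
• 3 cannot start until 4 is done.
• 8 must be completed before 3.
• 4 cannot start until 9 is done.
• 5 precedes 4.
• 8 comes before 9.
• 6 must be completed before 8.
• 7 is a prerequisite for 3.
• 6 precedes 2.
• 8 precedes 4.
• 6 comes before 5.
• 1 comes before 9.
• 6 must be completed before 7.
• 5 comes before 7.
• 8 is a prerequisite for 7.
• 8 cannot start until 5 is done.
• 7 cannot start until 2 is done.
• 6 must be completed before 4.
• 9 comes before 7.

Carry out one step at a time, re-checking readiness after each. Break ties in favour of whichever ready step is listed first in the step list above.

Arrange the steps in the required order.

6 is the only step with nothing outstanding, so it goes first.
5, 1 and 2 are all available; 5 is listed earlier → 5.
1, 2 and 8 are all available; 1 is listed earlier → 1.
Ready: 2 and 8. 2 is listed earlier → 2.
8 needed 5 and 6, now all done → 8.
9 is the only step now ready → 9.
Ready: 4 and 7. 4 is listed earlier → 4.
That leaves 7 as the only ready step → 7.
3 needed 4, 7 and 8, now all done → 3.

6 5 1 2 8 9 4 7 3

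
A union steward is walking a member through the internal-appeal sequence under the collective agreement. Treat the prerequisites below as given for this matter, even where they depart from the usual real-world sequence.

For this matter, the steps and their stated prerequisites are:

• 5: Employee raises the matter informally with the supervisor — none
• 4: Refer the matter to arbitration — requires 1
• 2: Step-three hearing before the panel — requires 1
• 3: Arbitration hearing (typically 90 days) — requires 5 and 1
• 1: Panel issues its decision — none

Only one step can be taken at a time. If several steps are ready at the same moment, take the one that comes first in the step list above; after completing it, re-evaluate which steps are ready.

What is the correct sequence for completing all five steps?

Nothing is required for 5 and 1. 5 is listed earlier → 5 first.
1 is the only step now ready → 1.
Now 4, 2 and 3 have their prerequisites met. 4 is listed earlier, so 4 next.
Ready: 2 and 3. 2 is listed earlier → 2.
3 needed 5 and 1, now all done → 3.

5 → 1 → 4 → 2 → 3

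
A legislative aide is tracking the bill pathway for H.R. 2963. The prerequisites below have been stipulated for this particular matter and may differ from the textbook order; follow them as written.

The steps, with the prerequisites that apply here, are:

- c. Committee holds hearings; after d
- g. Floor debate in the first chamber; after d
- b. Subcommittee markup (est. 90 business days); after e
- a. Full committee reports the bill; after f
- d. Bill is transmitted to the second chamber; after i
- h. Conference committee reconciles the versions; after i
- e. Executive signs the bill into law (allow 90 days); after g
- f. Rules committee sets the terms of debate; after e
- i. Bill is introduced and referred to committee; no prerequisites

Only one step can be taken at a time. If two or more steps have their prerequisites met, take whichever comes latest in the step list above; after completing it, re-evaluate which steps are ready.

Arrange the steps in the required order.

Only i has no prerequisites, so it is first.
Ready: h and d. h is listed later → h.
d is the only step now ready → d.
Ready: g and c. g is listed later → g.
e now also ready, so the ready set is {e, c}; e is listed later → e.
f, b and c are all available; f is listed later → f.
a, b and c are all available; a is listed later → a.
b and c are both available; b is listed later → b.
c needed d, now all done → c.

i → h → d → g → e → f → a → b → c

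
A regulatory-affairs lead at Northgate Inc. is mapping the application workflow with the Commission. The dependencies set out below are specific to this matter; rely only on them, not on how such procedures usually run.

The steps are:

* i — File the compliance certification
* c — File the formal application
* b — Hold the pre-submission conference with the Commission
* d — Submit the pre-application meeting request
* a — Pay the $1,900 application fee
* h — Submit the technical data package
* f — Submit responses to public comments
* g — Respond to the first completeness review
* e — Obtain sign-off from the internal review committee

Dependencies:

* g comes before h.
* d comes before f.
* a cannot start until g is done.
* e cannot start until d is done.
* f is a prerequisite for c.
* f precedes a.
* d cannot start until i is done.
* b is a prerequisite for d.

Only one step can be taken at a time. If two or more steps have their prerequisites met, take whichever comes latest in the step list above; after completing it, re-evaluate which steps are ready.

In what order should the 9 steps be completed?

g, b and i have no prerequisites; g is listed later, so g is first.
h now also ready, so the ready set is {h, b, i}; h is listed later → h.
Now b and i have their prerequisites met. b is listed later, so b next.
i is the only step now ready → i.
Next only d has its prerequisites met → d.
e and f are both available; e is listed later → e.
f is the only step now ready → f.
a and c are both available; a is listed later → a.
Next only c has its prerequisites met → c.

g, h, b, i, d, e, f, a, c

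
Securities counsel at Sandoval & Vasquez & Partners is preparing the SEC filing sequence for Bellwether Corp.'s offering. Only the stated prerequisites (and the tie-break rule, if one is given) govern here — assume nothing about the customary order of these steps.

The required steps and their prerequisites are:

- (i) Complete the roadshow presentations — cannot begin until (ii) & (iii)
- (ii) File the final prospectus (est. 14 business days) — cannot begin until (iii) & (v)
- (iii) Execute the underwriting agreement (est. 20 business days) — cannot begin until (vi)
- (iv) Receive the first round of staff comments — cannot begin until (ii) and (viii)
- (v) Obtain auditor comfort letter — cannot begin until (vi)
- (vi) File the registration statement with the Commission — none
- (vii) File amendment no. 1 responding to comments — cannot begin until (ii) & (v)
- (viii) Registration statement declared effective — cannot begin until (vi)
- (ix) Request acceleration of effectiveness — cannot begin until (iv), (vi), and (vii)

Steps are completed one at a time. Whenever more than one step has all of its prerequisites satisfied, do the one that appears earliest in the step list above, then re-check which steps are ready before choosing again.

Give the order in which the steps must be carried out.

(vi), (iii), (v), (ii), (i), (vii), (viii), (iv), (ix)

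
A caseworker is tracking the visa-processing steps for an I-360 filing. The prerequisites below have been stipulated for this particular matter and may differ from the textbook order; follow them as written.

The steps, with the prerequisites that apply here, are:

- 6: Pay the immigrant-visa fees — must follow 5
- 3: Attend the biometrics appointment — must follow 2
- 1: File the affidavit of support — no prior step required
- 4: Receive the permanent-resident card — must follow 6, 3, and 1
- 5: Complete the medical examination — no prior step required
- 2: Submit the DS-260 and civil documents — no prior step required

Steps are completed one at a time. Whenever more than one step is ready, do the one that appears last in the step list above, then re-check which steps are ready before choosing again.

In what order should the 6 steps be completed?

2 5 1 3 6 4

Nothing is required for 2, 5 and 1. 2 is listed later → 2 first.
3 now also ready, so the ready set is {5, 1, 3}; 5 is listed later → 5.
Now 1, 3 and 6 have their prerequisites met. 1 is listed later, so 1 next.
Now 3 and 6 have their prerequisites met. 3 is listed later, so 3 next.
6 needed 5, now all done → 6.
4 is the only step now ready → 4.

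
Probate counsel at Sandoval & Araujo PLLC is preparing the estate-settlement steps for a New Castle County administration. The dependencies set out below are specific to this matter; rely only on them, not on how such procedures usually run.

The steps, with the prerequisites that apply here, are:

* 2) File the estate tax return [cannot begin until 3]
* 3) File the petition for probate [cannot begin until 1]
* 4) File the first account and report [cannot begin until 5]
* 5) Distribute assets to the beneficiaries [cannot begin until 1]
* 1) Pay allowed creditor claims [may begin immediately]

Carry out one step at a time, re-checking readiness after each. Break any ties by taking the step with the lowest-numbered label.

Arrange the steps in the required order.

1, 3, 2, 5, 4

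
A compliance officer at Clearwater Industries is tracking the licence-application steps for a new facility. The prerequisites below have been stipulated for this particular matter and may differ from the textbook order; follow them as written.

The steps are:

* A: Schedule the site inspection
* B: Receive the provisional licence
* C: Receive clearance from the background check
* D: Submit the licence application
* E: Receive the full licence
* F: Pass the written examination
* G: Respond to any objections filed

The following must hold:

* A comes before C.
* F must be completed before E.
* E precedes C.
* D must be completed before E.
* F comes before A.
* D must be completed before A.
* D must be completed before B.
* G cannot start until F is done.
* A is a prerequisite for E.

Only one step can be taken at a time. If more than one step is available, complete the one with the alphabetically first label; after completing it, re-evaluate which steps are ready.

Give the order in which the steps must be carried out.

Nothing is required for D and F. D has the earlier label → D first.
B now also ready, so the ready set is {B, F}; B has the earlier label → B.
Next only F has its prerequisites met → F.
A and G are both available; A has the earlier label → A.
E now also ready, so the ready set is {E, G}; E has the earlier label → E.
Now C and G have their prerequisites met. C has the earlier label, so C next.
G needed F, now all done → G.

D, B, F, A, E, C, G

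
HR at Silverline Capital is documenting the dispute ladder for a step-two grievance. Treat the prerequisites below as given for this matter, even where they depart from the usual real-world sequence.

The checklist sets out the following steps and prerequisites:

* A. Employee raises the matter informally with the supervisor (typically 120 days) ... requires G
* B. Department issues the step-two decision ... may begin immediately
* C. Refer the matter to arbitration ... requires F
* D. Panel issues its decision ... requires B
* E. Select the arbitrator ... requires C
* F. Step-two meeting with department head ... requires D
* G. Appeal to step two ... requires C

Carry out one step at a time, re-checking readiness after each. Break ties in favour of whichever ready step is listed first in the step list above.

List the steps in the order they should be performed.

B → D → F → C → E → G → A

Only B has no prerequisites, so it is first.
D needed B, now all done → D.
F is the only step now ready → F.
That leaves C as the only ready step → C.
Now E and G have their prerequisites met. E is listed earlier, so E next.
That leaves G as the only ready step → G.
A needed G, now all done → A.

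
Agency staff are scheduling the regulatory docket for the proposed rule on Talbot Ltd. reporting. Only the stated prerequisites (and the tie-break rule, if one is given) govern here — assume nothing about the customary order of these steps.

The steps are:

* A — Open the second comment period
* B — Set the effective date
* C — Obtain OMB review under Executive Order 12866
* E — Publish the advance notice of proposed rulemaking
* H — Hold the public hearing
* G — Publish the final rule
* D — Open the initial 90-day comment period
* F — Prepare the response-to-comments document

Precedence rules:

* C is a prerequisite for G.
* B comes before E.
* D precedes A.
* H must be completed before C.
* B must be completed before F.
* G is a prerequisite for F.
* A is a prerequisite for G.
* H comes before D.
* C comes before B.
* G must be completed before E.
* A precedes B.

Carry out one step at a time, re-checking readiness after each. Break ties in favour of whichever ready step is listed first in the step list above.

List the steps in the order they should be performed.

H has no prerequisites → H first.
Ready: C and D. C is listed earlier → C.
D needed H, now all done → D.
That leaves A as the only ready step → A.
B and G are both available; B is listed earlier → B.
G needed A and C, now all done → G.
E and F are both available; E is listed earlier → E.
F needed B and G, now all done → F.

H → C → D → A → B → G → E → F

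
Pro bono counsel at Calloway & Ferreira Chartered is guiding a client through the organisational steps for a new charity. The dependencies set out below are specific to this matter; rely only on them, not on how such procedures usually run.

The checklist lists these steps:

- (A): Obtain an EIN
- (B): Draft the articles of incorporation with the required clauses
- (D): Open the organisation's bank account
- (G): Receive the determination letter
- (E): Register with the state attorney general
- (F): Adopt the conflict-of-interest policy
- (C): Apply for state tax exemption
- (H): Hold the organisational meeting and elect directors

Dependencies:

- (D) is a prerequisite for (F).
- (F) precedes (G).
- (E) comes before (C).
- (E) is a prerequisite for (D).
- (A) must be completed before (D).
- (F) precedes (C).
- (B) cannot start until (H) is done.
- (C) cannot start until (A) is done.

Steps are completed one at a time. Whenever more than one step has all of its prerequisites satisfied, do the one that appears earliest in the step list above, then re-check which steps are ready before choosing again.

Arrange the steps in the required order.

(A), (E), (D), (F), (G), (C), (H), (B)

Nothing is required for (A), (E) and (H). (A) is listed earlier → (A) first.
Ready: (E) and (H). (E) is listed earlier → (E).
(D) now also ready, so the ready set is {(D), (H)}; (D) is listed earlier → (D).
(F) now also ready, so the ready set is {(F), (H)}; (F) is listed earlier → (F).
(G) and (C) now also ready, so the ready set is {(G), (C), (H)}; (G) is listed earlier → (G).
Ready: (C) and (H). (C) is listed earlier → (C).
That leaves (H) as the only ready step → (H).
(B) needed (H), now all done → (B).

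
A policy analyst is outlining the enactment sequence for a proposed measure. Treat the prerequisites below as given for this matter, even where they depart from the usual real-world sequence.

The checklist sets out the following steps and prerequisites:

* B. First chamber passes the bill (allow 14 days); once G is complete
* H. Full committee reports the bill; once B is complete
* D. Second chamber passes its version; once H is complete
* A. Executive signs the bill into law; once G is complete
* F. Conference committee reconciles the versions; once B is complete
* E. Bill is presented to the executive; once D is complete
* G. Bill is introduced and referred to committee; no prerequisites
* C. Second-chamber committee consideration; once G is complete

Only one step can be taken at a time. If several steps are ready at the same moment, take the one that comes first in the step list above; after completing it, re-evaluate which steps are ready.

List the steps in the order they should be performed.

G, B, H, D, A, F, E, C

G is the only step with nothing outstanding, so it goes first.
B, A and C are all available; B is listed earlier → B.
H and F now also ready, so the ready set is {H, A, F, C}; H is listed earlier → H.
D now also ready, so the ready set is {D, A, F, C}; D is listed earlier → D.
Now A, F, E and C have their prerequisites met. A is listed earlier, so A next.
Now F, E and C have their prerequisites met. F is listed earlier, so F next.
Now E and C have their prerequisites met. E is listed earlier, so E next.
That leaves C as the only ready step → C.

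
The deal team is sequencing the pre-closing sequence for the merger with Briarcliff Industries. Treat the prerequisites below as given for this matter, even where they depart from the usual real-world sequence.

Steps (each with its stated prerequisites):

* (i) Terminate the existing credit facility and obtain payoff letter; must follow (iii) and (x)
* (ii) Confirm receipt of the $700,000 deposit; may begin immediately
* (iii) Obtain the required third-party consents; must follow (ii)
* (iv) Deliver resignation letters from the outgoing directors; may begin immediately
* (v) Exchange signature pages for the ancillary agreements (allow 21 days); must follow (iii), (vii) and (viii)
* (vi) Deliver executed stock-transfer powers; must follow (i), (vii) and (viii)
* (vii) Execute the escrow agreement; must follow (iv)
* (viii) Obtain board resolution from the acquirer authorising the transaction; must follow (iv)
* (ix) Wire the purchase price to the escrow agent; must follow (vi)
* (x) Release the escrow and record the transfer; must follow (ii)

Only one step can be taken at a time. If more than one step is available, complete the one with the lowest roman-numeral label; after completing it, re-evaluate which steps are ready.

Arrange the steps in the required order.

(ii), (iii), (iv), (vii), (viii), (v), (x), (i), (vi), (ix)

Nothing is required for (ii) and (iv). (ii) has the earlier label → (ii) first.
Ready: (iii), (iv) and (x). (iii) has the earlier label → (iii).
(iv) and (x) are both available; (iv) has the earlier label → (iv).
Now (vii), (viii) and (x) have their prerequisites met. (vii) has the earlier label, so (vii) next.
Ready: (viii) and (x). (viii) has the earlier label → (viii).
(v) and (x) are both available; (v) has the earlier label → (v).
That leaves (x) as the only ready step → (x).
That leaves (i) as the only ready step → (i).
That leaves (vi) as the only ready step → (vi).
(ix) needed (vi), now all done → (ix).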